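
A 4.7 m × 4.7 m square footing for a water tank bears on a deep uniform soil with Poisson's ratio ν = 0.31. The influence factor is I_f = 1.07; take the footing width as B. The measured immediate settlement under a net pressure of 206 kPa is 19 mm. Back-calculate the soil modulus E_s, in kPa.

S_e = q·B·(1−ν²)/E_s · I_f  ⇒  E_s = q·B·(1−ν²)·I_f / S_e.
E_s = 206 × 4.7 × 0.9039 × 1.07 / 0.019 = 49290 kPa

E_s ≈ 49300 kPa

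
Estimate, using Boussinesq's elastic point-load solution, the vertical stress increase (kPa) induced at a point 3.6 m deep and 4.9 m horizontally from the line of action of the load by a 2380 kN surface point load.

Boussinesq vertical stress below a point load on an elastic half-space:
Δσ_z = 3P/(2πz²) · [1 + (r/z)²]^(−5/2)
r/z = 4.9/3.6 = 1.3611; [1+(r/z)²]^(−5/2) = 0.072759.
Δσ_z = 3×2380/(2π×3.6²) × 0.072759 = 87.683 × 0.072759 = 6.38 kPa

Δσ_z ≈ 6.38 kPa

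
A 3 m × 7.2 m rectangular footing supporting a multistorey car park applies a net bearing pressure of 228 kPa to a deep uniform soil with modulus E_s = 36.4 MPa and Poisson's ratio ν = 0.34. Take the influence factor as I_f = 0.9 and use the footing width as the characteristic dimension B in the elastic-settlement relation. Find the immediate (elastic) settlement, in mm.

S_e ≈ 15 mm

Immediate (elastic) settlement: S_e = q·B·(1−ν²)/E_s · I_f.
E_s = 36.4 MPa = 36400 kPa.
S_e = 228 × 3 × (1 − 0.34²) / 36400 × 0.9
    = 228 × 3 × 0.8844 / 36400 × 0.9
    = 0.01496 m = 14.96 mm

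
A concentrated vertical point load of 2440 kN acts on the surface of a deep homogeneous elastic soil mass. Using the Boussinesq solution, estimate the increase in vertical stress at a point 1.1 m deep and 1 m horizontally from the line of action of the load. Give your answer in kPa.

Boussinesq vertical stress below a point load on an elastic half-space:
Δσ_z = 3P/(2πz²) · [1 + (r/z)²]^(−5/2)
r/z = 1/1.1 = 0.90909; [1+(r/z)²]^(−5/2) = 0.22181.
Δσ_z = 3×2440/(2π×1.1²) × 0.22181 = 962.82 × 0.22181 = 213.6 kPa

Δσ_z ≈ 214 kPa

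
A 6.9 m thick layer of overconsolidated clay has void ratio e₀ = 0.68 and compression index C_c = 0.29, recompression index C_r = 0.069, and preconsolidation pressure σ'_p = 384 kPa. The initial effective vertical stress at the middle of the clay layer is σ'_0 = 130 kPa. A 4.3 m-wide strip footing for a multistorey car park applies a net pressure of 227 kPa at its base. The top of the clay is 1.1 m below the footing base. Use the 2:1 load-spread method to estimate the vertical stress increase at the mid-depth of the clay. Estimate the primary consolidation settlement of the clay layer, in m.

Mid-depth of clay below the footing base: z = 1.1 + 6.9/2 = 4.55 m.
Stress increase at mid-clay by the 2:1 spreading method:
Δσ = qB/(B+z) = 227×4.3/(4.3+4.55) = 110.29 kPa
Final effective stress: σ'_f = 130 + 110.29 = 240.29 kPa.
σ'_f = 240.29 ≤ σ'_p = 384 kPa, so the clay remains overconsolidated and only the recompression index applies:
S_c = C_r·H/(1+e₀)·log₁₀(σ'_f/σ'_0) = 0.069×6.9/1.68×log₁₀(240.29/130)
    = 0.28339 × 0.26679 = 0.07561 m

S_c ≈ 0.0756 m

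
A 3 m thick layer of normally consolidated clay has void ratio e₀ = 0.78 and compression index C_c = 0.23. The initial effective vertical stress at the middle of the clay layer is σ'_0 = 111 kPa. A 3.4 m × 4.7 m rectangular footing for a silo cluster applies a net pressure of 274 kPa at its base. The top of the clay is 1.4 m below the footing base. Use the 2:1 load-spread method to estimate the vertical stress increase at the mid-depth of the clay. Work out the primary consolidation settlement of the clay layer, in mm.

Mid-depth of clay below the footing base: z = 1.4 + 3/2 = 2.9 m.
Stress increase at mid-clay by the 2:1 spreading method:
Δσ = qBL/((B+z)(L+z)) = 274×3.4×4.7/((3.4+2.9)(4.7+2.9)) = 91.448 kPa
Final effective stress: σ'_f = σ'_0 + Δσ = 111 + 91.448 = 202.45 kPa.
Normally consolidated clay, so the full stress increment lies on the virgin compression line:
S_c = C_c·H/(1+e₀)·log₁₀(σ'_f/σ'_0) = 0.23×3/(1+0.78)×log₁₀(202.45/111)
    = 0.38764 × 0.26099 = 0.1012 m

S_c ≈ 101 mm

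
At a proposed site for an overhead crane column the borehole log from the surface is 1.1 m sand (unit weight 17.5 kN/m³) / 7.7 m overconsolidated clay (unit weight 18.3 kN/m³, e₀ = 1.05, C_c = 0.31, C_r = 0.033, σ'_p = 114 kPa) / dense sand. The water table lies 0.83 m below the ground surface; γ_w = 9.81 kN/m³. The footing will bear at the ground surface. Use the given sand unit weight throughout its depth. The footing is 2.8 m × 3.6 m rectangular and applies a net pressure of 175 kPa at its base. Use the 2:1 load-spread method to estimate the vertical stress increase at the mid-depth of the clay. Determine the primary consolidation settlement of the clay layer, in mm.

Mid-depth of clay below the ground surface: z = 1.1 + 7.7/2 = 4.95 m.
Total vertical stress at mid-clay: σ_v = 17.5×1.1 + 18.3×3.85 = 89.705 kPa.
Pore pressure: u = 9.81×(4.95 − 0.83) = 40.417 kPa.
Initial effective stress: σ'_0 = σ_v − u = 89.705 − 40.417 = 49.288 kPa.
Stress increase at mid-clay by the 2:1 spreading method:
Δσ = qBL/((B+z)(L+z)) = 175×2.8×3.6/((2.8+4.95)(3.6+4.95)) = 26.621 kPa
Final effective stress: σ'_f = 49.288 + 26.621 = 75.909 kPa.
σ'_f = 75.909 ≤ σ'_p = 114 kPa, so the clay remains overconsolidated and only the recompression index applies:
S_c = C_r·H/(1+e₀)·log₁₀(σ'_f/σ'_0) = 0.033×7.7/2.05×log₁₀(75.909/49.288)
    = 0.12395 × 0.18755 = 0.02325 m

S_c ≈ 23.2 mm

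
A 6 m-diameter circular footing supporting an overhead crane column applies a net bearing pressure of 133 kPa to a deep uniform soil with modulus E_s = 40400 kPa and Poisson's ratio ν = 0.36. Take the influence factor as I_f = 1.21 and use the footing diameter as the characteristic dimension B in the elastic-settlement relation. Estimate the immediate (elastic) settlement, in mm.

Immediate (elastic) settlement: S_e = q·B·(1−ν²)/E_s · I_f.
S_e = 133 × 6 × (1 − 0.36²) / 40400 × 1.21
    = 133 × 6 × 0.8704 / 40400 × 1.21
    = 0.0208 m = 20.8 mm

S_e ≈ 20.8 mm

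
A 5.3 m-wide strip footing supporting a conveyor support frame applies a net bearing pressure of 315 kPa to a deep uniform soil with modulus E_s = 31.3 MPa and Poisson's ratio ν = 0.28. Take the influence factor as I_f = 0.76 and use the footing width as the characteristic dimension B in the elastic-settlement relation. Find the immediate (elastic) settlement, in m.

Immediate (elastic) settlement: S_e = q·B·(1−ν²)/E_s · I_f.
E_s = 31.3 MPa = 31300 kPa.
S_e = 315 × 5.3 × (1 − 0.28²) / 31300 × 0.76
    = 315 × 5.3 × 0.9216 / 31300 × 0.76
    = 0.03736 m

S_e ≈ 0.0374 m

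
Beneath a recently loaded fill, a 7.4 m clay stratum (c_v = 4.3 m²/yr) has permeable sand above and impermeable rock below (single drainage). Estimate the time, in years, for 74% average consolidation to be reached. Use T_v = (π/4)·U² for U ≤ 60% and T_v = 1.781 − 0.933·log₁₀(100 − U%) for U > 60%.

t ≈ 5.87 years

Drainage path length: H_d = H = 7.4 m (single drainage).
U > 60%: T_v = 1.781 − 0.933·log₁₀(100 − 74) = 0.46083.
t = T_v·H_d²/c_v = 0.46083×7.4²/4.3 = 5.869 years.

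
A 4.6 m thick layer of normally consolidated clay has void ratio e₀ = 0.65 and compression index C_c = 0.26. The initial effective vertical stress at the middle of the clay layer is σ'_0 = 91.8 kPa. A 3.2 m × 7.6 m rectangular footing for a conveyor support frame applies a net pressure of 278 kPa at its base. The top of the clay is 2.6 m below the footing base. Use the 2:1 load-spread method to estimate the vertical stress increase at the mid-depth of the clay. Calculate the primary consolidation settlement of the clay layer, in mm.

S_c ≈ 172 mm

Mid-depth of clay below the footing base: z = 2.6 + 4.6/2 = 4.9 m.
Stress increase at mid-clay by the 2:1 spreading method:
Δσ = qBL/((B+z)(L+z)) = 278×3.2×7.6/((3.2+4.9)(7.6+4.9)) = 66.775 kPa
Final effective stress: σ'_f = σ'_0 + Δσ = 91.8 + 66.775 = 158.57 kPa.
Normally consolidated clay, so the full stress increment lies on the virgin compression line:
S_c = C_c·H/(1+e₀)·log₁₀(σ'_f/σ'_0) = 0.26×4.6/(1+0.65)×log₁₀(158.57/91.8)
    = 0.72485 × 0.23738 = 0.1721 m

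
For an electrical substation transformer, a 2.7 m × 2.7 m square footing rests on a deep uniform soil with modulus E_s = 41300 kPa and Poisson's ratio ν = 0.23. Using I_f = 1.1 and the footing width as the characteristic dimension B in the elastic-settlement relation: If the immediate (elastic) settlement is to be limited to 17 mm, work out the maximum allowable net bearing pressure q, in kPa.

S_e = q·B·(1−ν²)/E_s · I_f  ⇒  q = S_e·E_s / (B·(1−ν²)·I_f).
q = 0.017 × 41300 / (2.7 × 0.9471 × 1.1) = 249.6 kPa

q ≈ 250 kPa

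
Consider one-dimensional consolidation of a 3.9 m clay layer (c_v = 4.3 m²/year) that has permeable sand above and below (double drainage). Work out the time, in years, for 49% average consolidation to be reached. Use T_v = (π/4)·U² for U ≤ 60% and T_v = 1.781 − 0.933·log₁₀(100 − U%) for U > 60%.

t ≈ 0.167 years

Drainage path length: H_d = H/2 = 1.95 m (double drainage).
U ≤ 60%: T_v = (π/4)·U² = (π/4)×0.49² = 0.18857.
t = T_v·H_d²/c_v = 0.18857×1.95²/4.3 = 0.1668 years.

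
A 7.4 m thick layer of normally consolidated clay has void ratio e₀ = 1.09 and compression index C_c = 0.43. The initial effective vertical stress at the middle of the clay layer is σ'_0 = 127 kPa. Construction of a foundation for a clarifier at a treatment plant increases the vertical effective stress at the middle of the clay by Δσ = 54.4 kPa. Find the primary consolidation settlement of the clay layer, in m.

Final effective stress: σ'_f = σ'_0 + Δσ = 127 + 54.4 = 181.4 kPa.
Normally consolidated clay, so the full stress increment lies on the virgin compression line:
S_c = C_c·H/(1+e₀)·log₁₀(σ'_f/σ'_0) = 0.43×7.4/(1+1.09)×log₁₀(181.4/127)
    = 1.5225 × 0.15483 = 0.2357 m

S_c ≈ 0.236 m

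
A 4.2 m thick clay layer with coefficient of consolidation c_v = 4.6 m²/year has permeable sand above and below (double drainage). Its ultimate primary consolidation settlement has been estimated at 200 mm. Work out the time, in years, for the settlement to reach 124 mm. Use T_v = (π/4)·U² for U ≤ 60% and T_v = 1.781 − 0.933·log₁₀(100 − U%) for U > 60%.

t ≈ 0.294 years

Drainage path length: H_d = H/2 = 2.1 m (double drainage).
U = S(t)/S_ult = 124/200 = 0.62.
U > 60%: T_v = 1.781 − 0.933·log₁₀(100 − 62) = 0.30706.
t = T_v·H_d²/c_v = 0.30706×2.1²/4.6 = 0.2944 years.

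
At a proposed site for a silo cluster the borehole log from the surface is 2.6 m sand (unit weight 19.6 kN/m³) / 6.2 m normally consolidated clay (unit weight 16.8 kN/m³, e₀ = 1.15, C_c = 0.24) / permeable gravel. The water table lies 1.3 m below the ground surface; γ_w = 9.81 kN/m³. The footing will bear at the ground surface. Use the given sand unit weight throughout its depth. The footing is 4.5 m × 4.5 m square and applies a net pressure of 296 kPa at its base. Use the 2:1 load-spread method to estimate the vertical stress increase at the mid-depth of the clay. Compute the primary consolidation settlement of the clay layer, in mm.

S_c ≈ 203 mm

Mid-depth of clay below the ground surface: z = 2.6 + 6.2/2 = 5.7 m.
Total vertical stress at mid-clay: σ_v = 19.6×2.6 + 16.8×3.1 = 103.04 kPa.
Pore pressure: u = 9.81×(5.7 − 1.3) = 43.164 kPa.
Initial effective stress: σ'_0 = σ_v − u = 103.04 − 43.164 = 59.876 kPa.
Stress increase at mid-clay by the 2:1 spreading method:
Δσ = qBL/((B+z)(L+z)) = 296×4.5×4.5/((4.5+5.7)(4.5+5.7)) = 57.612 kPa
Final effective stress: σ'_f = σ'_0 + Δσ = 59.876 + 57.612 = 117.49 kPa.
Normally consolidated clay, so the full stress increment lies on the virgin compression line:
S_c = C_c·H/(1+e₀)·log₁₀(σ'_f/σ'_0) = 0.24×6.2/(1+1.15)×log₁₀(117.49/59.876)
    = 0.69209 × 0.29275 = 0.2026 m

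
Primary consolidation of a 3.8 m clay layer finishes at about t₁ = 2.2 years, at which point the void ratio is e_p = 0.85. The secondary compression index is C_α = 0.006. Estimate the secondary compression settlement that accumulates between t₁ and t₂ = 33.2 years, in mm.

Secondary compression: S_s = C_α·H/(1+e_p)·log₁₀(t₂/t₁)
S_s = 0.006×3.8/(1+0.85)×log₁₀(33.2/2.2)
    = 0.01232 × 1.179 = 0.01453 m

S_s ≈ 14.5 mm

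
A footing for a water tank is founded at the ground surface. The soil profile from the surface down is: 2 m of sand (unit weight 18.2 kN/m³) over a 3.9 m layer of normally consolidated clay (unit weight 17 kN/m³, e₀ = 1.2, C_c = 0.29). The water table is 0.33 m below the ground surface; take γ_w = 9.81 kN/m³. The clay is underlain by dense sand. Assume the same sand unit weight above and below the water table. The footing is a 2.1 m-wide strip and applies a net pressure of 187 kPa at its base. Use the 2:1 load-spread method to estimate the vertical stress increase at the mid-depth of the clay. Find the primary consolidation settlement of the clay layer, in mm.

S_c ≈ 238 mm

Mid-depth of clay below the ground surface: z = 2 + 3.9/2 = 3.95 m.
Total vertical stress at mid-clay: σ_v = 18.2×2 + 17×1.95 = 69.55 kPa.
Pore pressure: u = 9.81×(3.95 − 0.33) = 35.512 kPa.
Initial effective stress: σ'_0 = σ_v − u = 69.55 − 35.512 = 34.038 kPa.
Stress increase at mid-clay by the 2:1 spreading method:
Δσ = qB/(B+z) = 187×2.1/(2.1+3.95) = 64.909 kPa
Final effective stress: σ'_f = σ'_0 + Δσ = 34.038 + 64.909 = 98.947 kPa.
Normally consolidated clay, so the full stress increment lies on the virgin compression line:
S_c = C_c·H/(1+e₀)·log₁₀(σ'_f/σ'_0) = 0.29×3.9/(1+1.2)×log₁₀(98.947/34.038)
    = 0.51409 × 0.46344 = 0.2382 m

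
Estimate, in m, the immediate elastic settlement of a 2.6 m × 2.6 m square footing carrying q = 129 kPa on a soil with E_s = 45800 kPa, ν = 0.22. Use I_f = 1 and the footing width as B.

Immediate (elastic) settlement: S_e = q·B·(1−ν²)/E_s · I_f.
S_e = 129 × 2.6 × (1 − 0.22²) / 45800 × 1
    = 129 × 2.6 × 0.9516 / 45800 × 1
    = 0.006969 m

S_e ≈ 0.00697 m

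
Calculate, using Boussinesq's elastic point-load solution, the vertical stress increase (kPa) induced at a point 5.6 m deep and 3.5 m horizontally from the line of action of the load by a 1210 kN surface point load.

Boussinesq vertical stress below a point load on an elastic half-space:
Δσ_z = 3P/(2πz²) · [1 + (r/z)²]^(−5/2)
r/z = 3.5/5.6 = 0.625; [1+(r/z)²]^(−5/2) = 0.43851.
Δσ_z = 3×1210/(2π×5.6²) × 0.43851 = 18.423 × 0.43851 = 8.079 kPa

Δσ_z ≈ 8.08 kPa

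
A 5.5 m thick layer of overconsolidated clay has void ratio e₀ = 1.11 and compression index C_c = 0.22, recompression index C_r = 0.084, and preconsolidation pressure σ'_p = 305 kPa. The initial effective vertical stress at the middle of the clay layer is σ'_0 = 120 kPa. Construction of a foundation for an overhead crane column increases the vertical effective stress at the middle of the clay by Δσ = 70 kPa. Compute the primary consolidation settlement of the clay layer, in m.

Final effective stress: σ'_f = 120 + 70 = 190 kPa.
σ'_f = 190 ≤ σ'_p = 305 kPa, so the clay remains overconsolidated and only the recompression index applies:
S_c = C_r·H/(1+e₀)·log₁₀(σ'_f/σ'_0) = 0.084×5.5/2.11×log₁₀(190/120)
    = 0.21895 × 0.19957 = 0.0437 m

S_c ≈ 0.0437 m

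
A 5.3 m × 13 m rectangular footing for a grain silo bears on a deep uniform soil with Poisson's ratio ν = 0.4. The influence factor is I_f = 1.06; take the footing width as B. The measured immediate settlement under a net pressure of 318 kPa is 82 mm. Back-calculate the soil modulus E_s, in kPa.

E_s ≈ 18300 kPa

S_e = q·B·(1−ν²)/E_s · I_f  ⇒  E_s = q·B·(1−ν²)·I_f / S_e.
E_s = 318 × 5.3 × 0.84 × 1.06 / 0.082 = 18300 kPa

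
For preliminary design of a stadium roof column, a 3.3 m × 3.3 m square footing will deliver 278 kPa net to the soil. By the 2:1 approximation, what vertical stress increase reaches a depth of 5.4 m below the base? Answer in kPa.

Δσ_z ≈ 40 kPa

By the 2:1 method the load spreads at 1 horizontal : 2 vertical, so at depth z the loaded area has grown by z in each plan dimension:
Δσ = qBL/((B+z)(L+z)) = 278×3.3×3.3/((3.3+5.4)(3.3+5.4)) = 39.998 kPa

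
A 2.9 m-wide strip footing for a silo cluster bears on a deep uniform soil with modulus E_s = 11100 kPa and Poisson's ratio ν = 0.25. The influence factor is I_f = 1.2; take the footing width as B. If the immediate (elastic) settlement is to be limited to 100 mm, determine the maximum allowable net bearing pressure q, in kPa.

q ≈ 340 kPa

S_e = q·B·(1−ν²)/E_s · I_f  ⇒  q = S_e·E_s / (B·(1−ν²)·I_f).
q = 0.1 × 11100 / (2.9 × 0.9375 × 1.2) = 340.2 kPa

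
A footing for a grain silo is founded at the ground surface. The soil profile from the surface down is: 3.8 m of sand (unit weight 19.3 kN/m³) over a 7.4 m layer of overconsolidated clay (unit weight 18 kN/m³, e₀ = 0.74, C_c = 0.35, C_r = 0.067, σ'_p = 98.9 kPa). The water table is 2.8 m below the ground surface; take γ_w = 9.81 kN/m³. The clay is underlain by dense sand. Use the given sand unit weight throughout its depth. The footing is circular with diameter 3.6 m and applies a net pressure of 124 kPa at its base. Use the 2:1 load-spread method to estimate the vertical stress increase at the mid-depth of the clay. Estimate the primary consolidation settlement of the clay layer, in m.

S_c ≈ 0.0567 m

Mid-depth of clay below the ground surface: z = 3.8 + 7.4/2 = 7.5 m.
Total vertical stress at mid-clay: σ_v = 19.3×3.8 + 18×3.7 = 139.94 kPa.
Pore pressure: u = 9.81×(7.5 − 2.8) = 46.107 kPa.
Initial effective stress: σ'_0 = σ_v − u = 139.94 − 46.107 = 93.833 kPa.
Stress increase at mid-clay by the 2:1 spreading method:
Δσ ≈ qD²/(D+z)² = 124×3.6²/(3.6+7.5)² = 13.043 kPa
Final effective stress: σ'_f = 93.833 + 13.043 = 106.88 kPa.
σ'_f = 106.88 > σ'_p = 98.9 kPa, so the stress path crosses the preconsolidation pressure — recompression up to σ'_p, then virgin compression beyond:
S_c = H/(1+e₀)·[C_r·log₁₀(σ'_p/σ'_0) + C_c·log₁₀(σ'_f/σ'_p)]
    = 7.4/1.74 × [0.067×log₁₀(98.9/93.833) + 0.35×log₁₀(106.88/98.9)]
    = 4.2529 × [0.0015303 + 0.011795] = 0.05667 m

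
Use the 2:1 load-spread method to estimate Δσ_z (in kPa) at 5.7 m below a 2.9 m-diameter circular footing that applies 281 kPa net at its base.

By the 2:1 method the load spreads at 1 horizontal : 2 vertical, so at depth z the loaded area has grown by z in each plan dimension:
Δσ ≈ qD²/(D+z)² = 281×2.9²/(2.9+5.7)² = 31.953 kPa

Δσ_z ≈ 32 kPa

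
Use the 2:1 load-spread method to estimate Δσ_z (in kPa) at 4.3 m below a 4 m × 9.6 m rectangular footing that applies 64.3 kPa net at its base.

By the 2:1 method the load spreads at 1 horizontal : 2 vertical, so at depth z the loaded area has grown by z in each plan dimension:
Δσ = qBL/((B+z)(L+z)) = 64.3×4×9.6/((4+4.3)(9.6+4.3)) = 21.402 kPa

Δσ_z ≈ 21.4 kPa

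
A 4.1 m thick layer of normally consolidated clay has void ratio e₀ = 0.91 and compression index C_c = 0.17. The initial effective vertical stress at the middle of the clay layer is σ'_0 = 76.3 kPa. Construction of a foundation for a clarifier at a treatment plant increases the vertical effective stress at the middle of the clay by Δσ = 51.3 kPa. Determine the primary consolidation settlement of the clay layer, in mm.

Final effective stress: σ'_f = σ'_0 + Δσ = 76.3 + 51.3 = 127.6 kPa.
Normally consolidated clay, so the full stress increment lies on the virgin compression line:
S_c = C_c·H/(1+e₀)·log₁₀(σ'_f/σ'_0) = 0.17×4.1/(1+0.91)×log₁₀(127.6/76.3)
    = 0.36492 × 0.22333 = 0.0815 m

S_c ≈ 81.5 mm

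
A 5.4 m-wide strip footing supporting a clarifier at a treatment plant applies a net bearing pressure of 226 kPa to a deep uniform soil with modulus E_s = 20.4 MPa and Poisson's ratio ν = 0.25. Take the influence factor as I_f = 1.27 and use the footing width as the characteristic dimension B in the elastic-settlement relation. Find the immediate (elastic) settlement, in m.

Immediate (elastic) settlement: S_e = q·B·(1−ν²)/E_s · I_f.
E_s = 20.4 MPa = 20400 kPa.
S_e = 226 × 5.4 × (1 − 0.25²) / 20400 × 1.27
    = 226 × 5.4 × 0.9375 / 20400 × 1.27
    = 0.07123 m

S_e ≈ 0.0712 m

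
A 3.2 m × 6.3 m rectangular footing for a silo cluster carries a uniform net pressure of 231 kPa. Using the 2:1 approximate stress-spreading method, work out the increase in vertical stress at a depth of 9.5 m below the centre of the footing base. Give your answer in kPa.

Δσ_z ≈ 23.2 kPa

By the 2:1 method the load spreads at 1 horizontal : 2 vertical, so at depth z the loaded area has grown by z in each plan dimension:
Δσ = qBL/((B+z)(L+z)) = 231×3.2×6.3/((3.2+9.5)(6.3+9.5)) = 23.208 kPa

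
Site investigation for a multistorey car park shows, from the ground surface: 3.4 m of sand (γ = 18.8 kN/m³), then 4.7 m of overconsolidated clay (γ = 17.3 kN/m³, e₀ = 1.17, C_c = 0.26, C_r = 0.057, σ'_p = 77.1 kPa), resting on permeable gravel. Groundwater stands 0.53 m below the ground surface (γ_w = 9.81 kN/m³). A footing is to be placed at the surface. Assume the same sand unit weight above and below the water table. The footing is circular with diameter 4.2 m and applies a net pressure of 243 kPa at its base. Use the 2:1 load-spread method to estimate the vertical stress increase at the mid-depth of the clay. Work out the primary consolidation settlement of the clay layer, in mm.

Mid-depth of clay below the ground surface: z = 3.4 + 4.7/2 = 5.75 m.
Total vertical stress at mid-clay: σ_v = 18.8×3.4 + 17.3×2.35 = 104.58 kPa.
Pore pressure: u = 9.81×(5.75 − 0.53) = 51.208 kPa.
Initial effective stress: σ'_0 = σ_v − u = 104.58 − 51.208 = 53.372 kPa.
Stress increase at mid-clay by the 2:1 spreading method:
Δσ ≈ qD²/(D+z)² = 243×4.2²/(4.2+5.75)² = 43.297 kPa
Final effective stress: σ'_f = 53.372 + 43.297 = 96.669 kPa.
σ'_f = 96.669 > σ'_p = 77.1 kPa, so the stress path crosses the preconsolidation pressure — recompression up to σ'_p, then virgin compression beyond:
S_c = H/(1+e₀)·[C_r·log₁₀(σ'_p/σ'_0) + C_c·log₁₀(σ'_f/σ'_p)]
    = 4.7/2.17 × [0.057×log₁₀(77.1/53.372) + 0.26×log₁₀(96.669/77.1)]
    = 2.1659 × [0.0091052 + 0.025541] = 0.07504 m

S_c ≈ 75 mm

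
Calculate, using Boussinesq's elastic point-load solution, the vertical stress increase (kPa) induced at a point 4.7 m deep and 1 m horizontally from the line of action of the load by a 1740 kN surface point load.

Boussinesq vertical stress below a point load on an elastic half-space:
Δσ_z = 3P/(2πz²) · [1 + (r/z)²]^(−5/2)
r/z = 1/4.7 = 0.21277; [1+(r/z)²]^(−5/2) = 0.89522.
Δσ_z = 3×1740/(2π×4.7²) × 0.89522 = 37.609 × 0.89522 = 33.67 kPa

Δσ_z ≈ 33.7 kPa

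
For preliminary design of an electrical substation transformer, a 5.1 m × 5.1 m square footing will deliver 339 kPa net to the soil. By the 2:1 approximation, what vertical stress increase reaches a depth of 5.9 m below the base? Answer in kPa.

By the 2:1 method the load spreads at 1 horizontal : 2 vertical, so at depth z the loaded area has grown by z in each plan dimension:
Δσ = qBL/((B+z)(L+z)) = 339×5.1×5.1/((5.1+5.9)(5.1+5.9)) = 72.871 kPa

Δσ_z ≈ 72.9 kPa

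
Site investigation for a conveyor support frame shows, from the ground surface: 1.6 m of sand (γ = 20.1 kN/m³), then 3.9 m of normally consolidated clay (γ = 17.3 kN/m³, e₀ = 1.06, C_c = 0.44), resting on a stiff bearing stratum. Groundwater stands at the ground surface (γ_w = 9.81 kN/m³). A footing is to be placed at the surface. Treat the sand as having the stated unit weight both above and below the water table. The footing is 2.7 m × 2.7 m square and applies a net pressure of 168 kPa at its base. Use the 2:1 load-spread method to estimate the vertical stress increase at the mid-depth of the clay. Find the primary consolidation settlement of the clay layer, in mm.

S_c ≈ 252 mm

Mid-depth of clay below the ground surface: z = 1.6 + 3.9/2 = 3.55 m.
Total vertical stress at mid-clay: σ_v = 20.1×1.6 + 17.3×1.95 = 65.895 kPa.
Pore pressure: u = 9.81×(3.55 − 0) = 34.825 kPa.
Initial effective stress: σ'_0 = σ_v − u = 65.895 − 34.825 = 31.07 kPa.
Stress increase at mid-clay by the 2:1 spreading method:
Δσ = qBL/((B+z)(L+z)) = 168×2.7×2.7/((2.7+3.55)(2.7+3.55)) = 31.353 kPa
Final effective stress: σ'_f = σ'_0 + Δσ = 31.07 + 31.353 = 62.423 kPa.
Normally consolidated clay, so the full stress increment lies on the virgin compression line:
S_c = C_c·H/(1+e₀)·log₁₀(σ'_f/σ'_0) = 0.44×3.9/(1+1.06)×log₁₀(62.423/31.07)
    = 0.83301 × 0.303 = 0.2524 m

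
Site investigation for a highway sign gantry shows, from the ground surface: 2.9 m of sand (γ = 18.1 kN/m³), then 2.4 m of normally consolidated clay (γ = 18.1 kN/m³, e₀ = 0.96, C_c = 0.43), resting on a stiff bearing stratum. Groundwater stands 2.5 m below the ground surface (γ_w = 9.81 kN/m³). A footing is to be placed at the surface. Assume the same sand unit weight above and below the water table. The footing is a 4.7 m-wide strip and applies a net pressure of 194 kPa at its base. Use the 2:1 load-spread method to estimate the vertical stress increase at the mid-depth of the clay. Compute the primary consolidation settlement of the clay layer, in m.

S_c ≈ 0.233 m

Mid-depth of clay below the ground surface: z = 2.9 + 2.4/2 = 4.1 m.
Total vertical stress at mid-clay: σ_v = 18.1×2.9 + 18.1×1.2 = 74.21 kPa.
Pore pressure: u = 9.81×(4.1 − 2.5) = 15.696 kPa.
Initial effective stress: σ'_0 = σ_v − u = 74.21 − 15.696 = 58.514 kPa.
Stress increase at mid-clay by the 2:1 spreading method:
Δσ = qB/(B+z) = 194×4.7/(4.7+4.1) = 103.61 kPa
Final effective stress: σ'_f = σ'_0 + Δσ = 58.514 + 103.61 = 162.12 kPa.
Normally consolidated clay, so the full stress increment lies on the virgin compression line:
S_c = C_c·H/(1+e₀)·log₁₀(σ'_f/σ'_0) = 0.43×2.4/(1+0.96)×log₁₀(162.12/58.514)
    = 0.52653 × 0.44258 = 0.233 m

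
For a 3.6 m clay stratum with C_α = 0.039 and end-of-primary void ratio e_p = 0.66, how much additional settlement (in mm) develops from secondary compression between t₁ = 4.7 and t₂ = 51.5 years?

S_s ≈ 87.9 mm

Secondary compression: S_s = C_α·H/(1+e_p)·log₁₀(t₂/t₁)
S_s = 0.039×3.6/(1+0.66)×log₁₀(51.5/4.7)
    = 0.08458 × 1.04 = 0.08794 m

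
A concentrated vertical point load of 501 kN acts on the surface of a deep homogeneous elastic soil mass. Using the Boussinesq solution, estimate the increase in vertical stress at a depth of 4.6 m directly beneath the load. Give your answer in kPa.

Boussinesq vertical stress below a point load on an elastic half-space:
Δσ_z = 3P/(2πz²) · [1 + (r/z)²]^(−5/2)
r/z = 0/4.6 = 0; [1+(r/z)²]^(−5/2) = 1.
Δσ_z = 3×501/(2π×4.6²) × 1 = 11.305 × 1 = 11.3 kPa

Δσ_z ≈ 11.3 kPa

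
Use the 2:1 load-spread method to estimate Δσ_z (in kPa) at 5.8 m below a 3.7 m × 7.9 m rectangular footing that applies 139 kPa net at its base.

Δσ_z ≈ 31.2 kPa

By the 2:1 method the load spreads at 1 horizontal : 2 vertical, so at depth z the loaded area has grown by z in each plan dimension:
Δσ = qBL/((B+z)(L+z)) = 139×3.7×7.9/((3.7+5.8)(7.9+5.8)) = 31.218 kPa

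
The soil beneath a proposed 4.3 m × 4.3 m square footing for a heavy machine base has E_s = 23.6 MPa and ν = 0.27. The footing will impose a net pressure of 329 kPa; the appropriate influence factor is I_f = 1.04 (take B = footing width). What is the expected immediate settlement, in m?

S_e ≈ 0.0578 m

Immediate (elastic) settlement: S_e = q·B·(1−ν²)/E_s · I_f.
E_s = 23.6 MPa = 23600 kPa.
S_e = 329 × 4.3 × (1 − 0.27²) / 23600 × 1.04
    = 329 × 4.3 × 0.9271 / 23600 × 1.04
    = 0.0578 m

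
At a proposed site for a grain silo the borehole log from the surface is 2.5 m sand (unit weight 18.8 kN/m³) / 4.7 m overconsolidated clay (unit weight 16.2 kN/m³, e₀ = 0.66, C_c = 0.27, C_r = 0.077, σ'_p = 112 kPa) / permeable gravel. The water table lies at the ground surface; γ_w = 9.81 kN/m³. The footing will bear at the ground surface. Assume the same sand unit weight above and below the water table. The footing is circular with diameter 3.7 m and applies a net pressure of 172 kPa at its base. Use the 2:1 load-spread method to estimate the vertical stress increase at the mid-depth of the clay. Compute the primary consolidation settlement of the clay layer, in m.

S_c ≈ 0.0587 m

Mid-depth of clay below the ground surface: z = 2.5 + 4.7/2 = 4.85 m.
Total vertical stress at mid-clay: σ_v = 18.8×2.5 + 16.2×2.35 = 85.07 kPa.
Pore pressure: u = 9.81×(4.85 − 0) = 47.578 kPa.
Initial effective stress: σ'_0 = σ_v − u = 85.07 − 47.578 = 37.492 kPa.
Stress increase at mid-clay by the 2:1 spreading method:
Δσ ≈ qD²/(D+z)² = 172×3.7²/(3.7+4.85)² = 32.211 kPa
Final effective stress: σ'_f = 37.492 + 32.211 = 69.703 kPa.
σ'_f = 69.703 ≤ σ'_p = 112 kPa, so the clay remains overconsolidated and only the recompression index applies:
S_c = C_r·H/(1+e₀)·log₁₀(σ'_f/σ'_0) = 0.077×4.7/1.66×log₁₀(69.703/37.492)
    = 0.21801 × 0.26931 = 0.05871 m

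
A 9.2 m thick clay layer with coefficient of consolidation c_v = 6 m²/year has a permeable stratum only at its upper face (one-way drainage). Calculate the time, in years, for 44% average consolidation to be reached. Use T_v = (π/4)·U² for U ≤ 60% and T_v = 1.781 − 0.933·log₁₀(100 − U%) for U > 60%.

Drainage path length: H_d = H = 9.2 m (single drainage).
U ≤ 60%: T_v = (π/4)·U² = (π/4)×0.44² = 0.15205.
t = T_v·H_d²/c_v = 0.15205×9.2²/6 = 2.145 years.

t ≈ 2.14 years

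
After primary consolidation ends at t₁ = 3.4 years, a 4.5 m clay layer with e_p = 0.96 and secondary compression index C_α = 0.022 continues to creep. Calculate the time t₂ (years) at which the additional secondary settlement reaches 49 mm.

S_s = C_α·H/(1+e_p)·log₁₀(t₂/t₁) ⇒ log₁₀(t₂/t₁) = S_s·(1+e_p)/(C_α·H).
log₁₀(t₂/t₁) = 0.049 × (1+0.96) / (0.022×4.5) = 0.9701
t₂ = t₁ × 10^0.9701 = 3.4 × 9.335 = 31.74 years

t₂ ≈ 31.7 years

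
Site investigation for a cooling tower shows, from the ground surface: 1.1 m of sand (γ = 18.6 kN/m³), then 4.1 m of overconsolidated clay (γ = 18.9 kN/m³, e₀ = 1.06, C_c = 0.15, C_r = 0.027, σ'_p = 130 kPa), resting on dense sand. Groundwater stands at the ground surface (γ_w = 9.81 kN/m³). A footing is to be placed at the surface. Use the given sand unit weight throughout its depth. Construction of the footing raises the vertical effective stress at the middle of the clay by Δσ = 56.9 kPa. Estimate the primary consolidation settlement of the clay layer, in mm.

S_c ≈ 25.7 mm

Mid-depth of clay below the ground surface: z = 1.1 + 4.1/2 = 3.15 m.
Total vertical stress at mid-clay: σ_v = 18.6×1.1 + 18.9×2.05 = 59.205 kPa.
Pore pressure: u = 9.81×(3.15 − 0) = 30.902 kPa.
Initial effective stress: σ'_0 = σ_v − u = 59.205 − 30.902 = 28.303 kPa.
Final effective stress: σ'_f = 28.303 + 56.9 = 85.203 kPa.
σ'_f = 85.203 ≤ σ'_p = 130 kPa, so the clay remains overconsolidated and only the recompression index applies:
S_c = C_r·H/(1+e₀)·log₁₀(σ'_f/σ'_0) = 0.027×4.1/2.06×log₁₀(85.203/28.303)
    = 0.053738 × 0.47862 = 0.02572 m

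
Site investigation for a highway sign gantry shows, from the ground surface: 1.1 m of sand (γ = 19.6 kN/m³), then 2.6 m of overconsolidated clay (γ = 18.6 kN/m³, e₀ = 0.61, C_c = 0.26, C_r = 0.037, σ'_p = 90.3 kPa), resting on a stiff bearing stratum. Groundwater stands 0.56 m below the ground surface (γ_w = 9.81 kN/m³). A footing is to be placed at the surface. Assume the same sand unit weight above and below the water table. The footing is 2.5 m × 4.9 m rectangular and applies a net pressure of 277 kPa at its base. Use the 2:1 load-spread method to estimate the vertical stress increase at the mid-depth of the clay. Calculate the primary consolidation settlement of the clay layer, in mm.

S_c ≈ 86.4 mm

Mid-depth of clay below the ground surface: z = 1.1 + 2.6/2 = 2.4 m.
Total vertical stress at mid-clay: σ_v = 19.6×1.1 + 18.6×1.3 = 45.74 kPa.
Pore pressure: u = 9.81×(2.4 − 0.56) = 18.05 kPa.
Initial effective stress: σ'_0 = σ_v − u = 45.74 − 18.05 = 27.69 kPa.
Stress increase at mid-clay by the 2:1 spreading method:
Δσ = qBL/((B+z)(L+z)) = 277×2.5×4.9/((2.5+2.4)(4.9+2.4)) = 94.863 kPa
Final effective stress: σ'_f = 27.69 + 94.863 = 122.55 kPa.
σ'_f = 122.55 > σ'_p = 90.3 kPa, so the stress path crosses the preconsolidation pressure — recompression up to σ'_p, then virgin compression beyond:
S_c = H/(1+e₀)·[C_r·log₁₀(σ'_p/σ'_0) + C_c·log₁₀(σ'_f/σ'_p)]
    = 2.6/1.61 × [0.037×log₁₀(90.3/27.69) + 0.26×log₁₀(122.55/90.3)]
    = 1.6149 × [0.018994 + 0.034483] = 0.08636 m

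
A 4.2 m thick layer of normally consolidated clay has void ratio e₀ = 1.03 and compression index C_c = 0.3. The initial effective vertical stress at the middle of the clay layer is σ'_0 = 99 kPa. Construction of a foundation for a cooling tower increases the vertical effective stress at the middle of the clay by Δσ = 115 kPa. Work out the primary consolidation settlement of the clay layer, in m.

S_c ≈ 0.208 m

Final effective stress: σ'_f = σ'_0 + Δσ = 99 + 115 = 214 kPa.
Normally consolidated clay, so the full stress increment lies on the virgin compression line:
S_c = C_c·H/(1+e₀)·log₁₀(σ'_f/σ'_0) = 0.3×4.2/(1+1.03)×log₁₀(214/99)
    = 0.62069 × 0.33478 = 0.2078 m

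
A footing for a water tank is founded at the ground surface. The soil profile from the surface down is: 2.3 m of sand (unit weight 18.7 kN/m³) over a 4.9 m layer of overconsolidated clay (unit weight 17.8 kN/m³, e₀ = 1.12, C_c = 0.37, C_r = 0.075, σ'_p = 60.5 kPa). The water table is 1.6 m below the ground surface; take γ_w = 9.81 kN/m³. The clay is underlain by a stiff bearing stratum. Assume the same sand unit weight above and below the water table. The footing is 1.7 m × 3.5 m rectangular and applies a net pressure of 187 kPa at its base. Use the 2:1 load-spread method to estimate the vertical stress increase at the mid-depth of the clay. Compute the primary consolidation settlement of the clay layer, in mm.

Mid-depth of clay below the ground surface: z = 2.3 + 4.9/2 = 4.75 m.
Total vertical stress at mid-clay: σ_v = 18.7×2.3 + 17.8×2.45 = 86.62 kPa.
Pore pressure: u = 9.81×(4.75 − 1.6) = 30.902 kPa.
Initial effective stress: σ'_0 = σ_v − u = 86.62 − 30.902 = 55.718 kPa.
Stress increase at mid-clay by the 2:1 spreading method:
Δσ = qBL/((B+z)(L+z)) = 187×1.7×3.5/((1.7+4.75)(3.5+4.75)) = 20.91 kPa
Final effective stress: σ'_f = 55.718 + 20.91 = 76.628 kPa.
σ'_f = 76.628 > σ'_p = 60.5 kPa, so the stress path crosses the preconsolidation pressure — recompression up to σ'_p, then virgin compression beyond:
S_c = H/(1+e₀)·[C_r·log₁₀(σ'_p/σ'_0) + C_c·log₁₀(σ'_f/σ'_p)]
    = 4.9/2.12 × [0.075×log₁₀(60.5/55.718) + 0.37×log₁₀(76.628/60.5)]
    = 2.3113 × [0.002682 + 0.037974] = 0.09397 m

S_c ≈ 94 mm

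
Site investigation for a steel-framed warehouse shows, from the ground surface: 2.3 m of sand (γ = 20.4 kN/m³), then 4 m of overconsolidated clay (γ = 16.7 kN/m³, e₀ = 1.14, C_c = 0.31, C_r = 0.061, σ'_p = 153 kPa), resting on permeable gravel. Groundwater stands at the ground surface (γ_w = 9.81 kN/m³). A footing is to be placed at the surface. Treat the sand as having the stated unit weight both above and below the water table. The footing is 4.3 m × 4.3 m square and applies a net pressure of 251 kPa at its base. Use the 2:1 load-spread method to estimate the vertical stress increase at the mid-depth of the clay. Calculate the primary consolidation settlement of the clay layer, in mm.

Mid-depth of clay below the ground surface: z = 2.3 + 4/2 = 4.3 m.
Total vertical stress at mid-clay: σ_v = 20.4×2.3 + 16.7×2 = 80.32 kPa.
Pore pressure: u = 9.81×(4.3 − 0) = 42.183 kPa.
Initial effective stress: σ'_0 = σ_v − u = 80.32 − 42.183 = 38.137 kPa.
Stress increase at mid-clay by the 2:1 spreading method:
Δσ = qBL/((B+z)(L+z)) = 251×4.3×4.3/((4.3+4.3)(4.3+4.3)) = 62.75 kPa
Final effective stress: σ'_f = 38.137 + 62.75 = 100.89 kPa.
σ'_f = 100.89 ≤ σ'_p = 153 kPa, so the clay remains overconsolidated and only the recompression index applies:
S_c = C_r·H/(1+e₀)·log₁₀(σ'_f/σ'_0) = 0.061×4/2.14×log₁₀(100.89/38.137)
    = 0.11402 × 0.4225 = 0.04817 m

S_c ≈ 48.2 mm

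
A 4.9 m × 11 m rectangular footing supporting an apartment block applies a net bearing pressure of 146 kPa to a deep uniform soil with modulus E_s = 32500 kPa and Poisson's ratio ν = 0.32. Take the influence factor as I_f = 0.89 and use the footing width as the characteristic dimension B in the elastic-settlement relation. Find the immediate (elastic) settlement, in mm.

S_e ≈ 17.6 mm

Immediate (elastic) settlement: S_e = q·B·(1−ν²)/E_s · I_f.
S_e = 146 × 4.9 × (1 − 0.32²) / 32500 × 0.89
    = 146 × 4.9 × 0.8976 / 32500 × 0.89
    = 0.01758 m = 17.58 mm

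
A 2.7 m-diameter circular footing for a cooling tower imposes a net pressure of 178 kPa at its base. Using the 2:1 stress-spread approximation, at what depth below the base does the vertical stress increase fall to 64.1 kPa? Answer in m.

2:1 spreading — at depth z the loaded area has grown by z in each plan dimension:
qD²/(D+z)² = Δσ_z ⇒ z = D(√(q/Δσ_z) − 1) = 2.7×(√(178/64.1) − 1) = 1.799 m

z ≈ 1.8 m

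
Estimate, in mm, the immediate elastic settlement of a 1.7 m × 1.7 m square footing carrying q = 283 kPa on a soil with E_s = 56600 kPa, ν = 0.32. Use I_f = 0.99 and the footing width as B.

S_e ≈ 7.55 mm

Immediate (elastic) settlement: S_e = q·B·(1−ν²)/E_s · I_f.
S_e = 283 × 1.7 × (1 − 0.32²) / 56600 × 0.99
    = 283 × 1.7 × 0.8976 / 56600 × 0.99
    = 0.007553 m = 7.553 mm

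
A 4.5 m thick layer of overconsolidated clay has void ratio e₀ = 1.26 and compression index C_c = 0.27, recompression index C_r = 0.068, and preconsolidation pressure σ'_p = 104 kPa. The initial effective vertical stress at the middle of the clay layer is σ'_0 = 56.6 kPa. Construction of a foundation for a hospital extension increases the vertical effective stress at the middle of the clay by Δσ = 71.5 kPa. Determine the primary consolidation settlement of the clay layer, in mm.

Final effective stress: σ'_f = 56.6 + 71.5 = 128.1 kPa.
σ'_f = 128.1 > σ'_p = 104 kPa, so the stress path crosses the preconsolidation pressure — recompression up to σ'_p, then virgin compression beyond:
S_c = H/(1+e₀)·[C_r·log₁₀(σ'_p/σ'_0) + C_c·log₁₀(σ'_f/σ'_p)]
    = 4.5/2.26 × [0.068×log₁₀(104/56.6) + 0.27×log₁₀(128.1/104)]
    = 1.9912 × [0.017967 + 0.024439] = 0.08444 m

S_c ≈ 84.4 mm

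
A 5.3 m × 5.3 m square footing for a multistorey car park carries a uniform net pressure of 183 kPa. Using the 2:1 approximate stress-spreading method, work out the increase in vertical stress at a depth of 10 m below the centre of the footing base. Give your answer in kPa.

Δσ_z ≈ 22 kPa

By the 2:1 method the load spreads at 1 horizontal : 2 vertical, so at depth z the loaded area has grown by z in each plan dimension:
Δσ = qBL/((B+z)(L+z)) = 183×5.3×5.3/((5.3+10)(5.3+10)) = 21.959 kPa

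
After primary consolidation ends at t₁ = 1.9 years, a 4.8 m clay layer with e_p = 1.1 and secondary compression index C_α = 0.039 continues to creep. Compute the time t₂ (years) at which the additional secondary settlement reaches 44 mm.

S_s = C_α·H/(1+e_p)·log₁₀(t₂/t₁) ⇒ log₁₀(t₂/t₁) = S_s·(1+e_p)/(C_α·H).
log₁₀(t₂/t₁) = 0.044 × (1+1.1) / (0.039×4.8) = 0.4936
t₂ = t₁ × 10^0.4936 = 1.9 × 3.116 = 5.92 years

t₂ ≈ 5.92 years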